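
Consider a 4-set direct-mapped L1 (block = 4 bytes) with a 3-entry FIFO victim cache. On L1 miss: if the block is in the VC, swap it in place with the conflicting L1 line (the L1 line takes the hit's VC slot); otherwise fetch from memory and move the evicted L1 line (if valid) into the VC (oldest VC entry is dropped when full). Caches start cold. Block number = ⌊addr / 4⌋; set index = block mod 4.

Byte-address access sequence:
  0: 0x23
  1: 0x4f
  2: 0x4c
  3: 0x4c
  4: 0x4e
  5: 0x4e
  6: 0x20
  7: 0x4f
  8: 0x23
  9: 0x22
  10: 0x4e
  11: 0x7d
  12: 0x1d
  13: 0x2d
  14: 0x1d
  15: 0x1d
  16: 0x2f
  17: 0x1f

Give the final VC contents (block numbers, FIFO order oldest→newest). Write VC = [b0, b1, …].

VC = [19, 31, 11]

0: 0x23 (blk 8, set 0) → MISS  vc=[]
1: 0x4f (blk 19, set 3) → MISS  vc=[]
2: 0x4c (blk 19, set 3) → L1-HIT  vc=[]
3: 0x4c (blk 19, set 3) → L1-HIT  vc=[]
4: 0x4e (blk 19, set 3) → L1-HIT  vc=[]
5: 0x4e (blk 19, set 3) → L1-HIT  vc=[]
6: 0x20 (blk 8, set 0) → L1-HIT  vc=[]
7: 0x4f (blk 19, set 3) → L1-HIT  vc=[]
8: 0x23 (blk 8, set 0) → L1-HIT  vc=[]
9: 0x22 (blk 8, set 0) → L1-HIT  vc=[]
10: 0x4e (blk 19, set 3) → L1-HIT  vc=[]
11: 0x7d (blk 31, set 3) → MISS  vc=[19]
12: 0x1d (blk 7, set 3) → MISS  vc=[19, 31]
13: 0x2d (blk 11, set 3) → MISS  vc=[19, 31, 7]
14: 0x1d (blk 7, set 3) → VC-HIT  vc=[19, 31, 11]
15: 0x1d (blk 7, set 3) → L1-HIT  vc=[19, 31, 11]
16: 0x2f (blk 11, set 3) → VC-HIT  vc=[19, 31, 7]
17: 0x1f (blk 7, set 3) → VC-HIT  vc=[19, 31, 11]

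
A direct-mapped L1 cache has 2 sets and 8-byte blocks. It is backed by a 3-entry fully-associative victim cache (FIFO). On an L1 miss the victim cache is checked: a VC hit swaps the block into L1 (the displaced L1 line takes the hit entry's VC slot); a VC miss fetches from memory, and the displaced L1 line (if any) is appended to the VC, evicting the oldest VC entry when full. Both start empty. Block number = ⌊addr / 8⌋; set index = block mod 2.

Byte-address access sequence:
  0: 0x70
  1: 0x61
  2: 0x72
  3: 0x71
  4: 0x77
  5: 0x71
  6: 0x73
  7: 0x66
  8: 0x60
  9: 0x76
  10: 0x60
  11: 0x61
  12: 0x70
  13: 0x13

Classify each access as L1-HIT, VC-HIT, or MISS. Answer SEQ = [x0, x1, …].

SEQ = [MISS, MISS, VC-HIT, L1-HIT, L1-HIT, L1-HIT, L1-HIT, VC-HIT, L1-HIT, VC-HIT, VC-HIT, L1-HIT, VC-HIT, MISS]

#0 0x70→b14/s0 MISS; vc=[]
#1 0x61→b12/s0 MISS; vc=[14]
#2 0x72→b14/s0 VC-HIT; vc=[12]
#3 0x71→b14/s0 L1-HIT; vc=[12]
#4 0x77→b14/s0 L1-HIT; vc=[12]
#5 0x71→b14/s0 L1-HIT; vc=[12]
#6 0x73→b14/s0 L1-HIT; vc=[12]
#7 0x66→b12/s0 VC-HIT; vc=[14]
#8 0x60→b12/s0 L1-HIT; vc=[14]
#9 0x76→b14/s0 VC-HIT; vc=[12]
#10 0x60→b12/s0 VC-HIT; vc=[14]
#11 0x61→b12/s0 L1-HIT; vc=[14]
#12 0x70→b14/s0 VC-HIT; vc=[12]
#13 0x13→b2/s0 MISS; vc=[12,14]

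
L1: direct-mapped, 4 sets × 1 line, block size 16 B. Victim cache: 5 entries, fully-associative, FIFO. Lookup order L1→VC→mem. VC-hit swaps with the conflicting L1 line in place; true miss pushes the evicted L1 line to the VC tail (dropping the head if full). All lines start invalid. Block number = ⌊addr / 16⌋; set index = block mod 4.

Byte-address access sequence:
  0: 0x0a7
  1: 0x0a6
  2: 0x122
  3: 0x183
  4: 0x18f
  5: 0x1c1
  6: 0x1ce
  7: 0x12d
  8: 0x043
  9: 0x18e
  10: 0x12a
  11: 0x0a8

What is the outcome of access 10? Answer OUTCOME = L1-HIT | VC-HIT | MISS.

OUTCOME = L1-HIT

  [0] addr=0xa7 blk=10 s=2: MISS | VC []
  [1] addr=0xa6 blk=10 s=2: L1-HIT | VC []
  [2] addr=0x122 blk=18 s=2: MISS | VC [10]
  [3] addr=0x183 blk=24 s=0: MISS | VC [10]
  [4] addr=0x18f blk=24 s=0: L1-HIT | VC [10]
  [5] addr=0x1c1 blk=28 s=0: MISS | VC [10, 24]
  [6] addr=0x1ce blk=28 s=0: L1-HIT | VC [10, 24]
  [7] addr=0x12d blk=18 s=2: L1-HIT | VC [10, 24]
  [8] addr=0x43 blk=4 s=0: MISS | VC [10, 24, 28]
  [9] addr=0x18e blk=24 s=0: VC-HIT | VC [10, 4, 28]
  [10] addr=0x12a blk=18 s=2: L1-HIT | VC [10, 4, 28]
  [11] addr=0xa8 blk=10 s=2: VC-HIT | VC [18, 4, 28]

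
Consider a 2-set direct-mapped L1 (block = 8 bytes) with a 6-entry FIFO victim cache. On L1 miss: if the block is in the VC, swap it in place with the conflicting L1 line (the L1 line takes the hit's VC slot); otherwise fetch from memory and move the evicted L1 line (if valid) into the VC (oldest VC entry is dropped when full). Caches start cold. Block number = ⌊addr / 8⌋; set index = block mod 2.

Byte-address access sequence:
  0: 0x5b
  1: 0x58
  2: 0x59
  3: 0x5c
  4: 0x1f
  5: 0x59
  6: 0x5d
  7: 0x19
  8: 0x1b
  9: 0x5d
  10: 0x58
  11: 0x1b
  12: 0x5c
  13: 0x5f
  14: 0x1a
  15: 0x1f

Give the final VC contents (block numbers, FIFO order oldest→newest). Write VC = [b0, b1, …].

#0 0x5b→b11/s1 MISS; vc=[]
#1 0x58→b11/s1 L1-HIT; vc=[]
#2 0x59→b11/s1 L1-HIT; vc=[]
#3 0x5c→b11/s1 L1-HIT; vc=[]
#4 0x1f→b3/s1 MISS; vc=[11]
#5 0x59→b11/s1 VC-HIT; vc=[3]
#6 0x5d→b11/s1 L1-HIT; vc=[3]
#7 0x19→b3/s1 VC-HIT; vc=[11]
#8 0x1b→b3/s1 L1-HIT; vc=[11]
#9 0x5d→b11/s1 VC-HIT; vc=[3]
#10 0x58→b11/s1 L1-HIT; vc=[3]
#11 0x1b→b3/s1 VC-HIT; vc=[11]
#12 0x5c→b11/s1 VC-HIT; vc=[3]
#13 0x5f→b11/s1 L1-HIT; vc=[3]
#14 0x1a→b3/s1 VC-HIT; vc=[11]
#15 0x1f→b3/s1 L1-HIT; vc=[11]

VC = [11]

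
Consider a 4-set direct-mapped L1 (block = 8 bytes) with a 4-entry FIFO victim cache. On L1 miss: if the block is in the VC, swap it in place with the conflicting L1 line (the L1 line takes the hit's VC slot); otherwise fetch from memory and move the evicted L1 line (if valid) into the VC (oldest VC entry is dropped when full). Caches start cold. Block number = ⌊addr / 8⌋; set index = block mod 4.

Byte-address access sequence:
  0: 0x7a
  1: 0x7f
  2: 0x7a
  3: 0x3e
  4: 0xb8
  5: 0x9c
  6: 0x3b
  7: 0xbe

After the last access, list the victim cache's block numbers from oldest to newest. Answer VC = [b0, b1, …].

0: 0x7a (blk 15, set 3) → MISS  vc=[]
1: 0x7f (blk 15, set 3) → L1-HIT  vc=[]
2: 0x7a (blk 15, set 3) → L1-HIT  vc=[]
3: 0x3e (blk 7, set 3) → MISS  vc=[15]
4: 0xb8 (blk 23, set 3) → MISS  vc=[15, 7]
5: 0x9c (blk 19, set 3) → MISS  vc=[15, 7, 23]
6: 0x3b (blk 7, set 3) → VC-HIT  vc=[15, 19, 23]
7: 0xbe (blk 23, set 3) → VC-HIT  vc=[15, 19, 7]

VC = [15, 19, 7]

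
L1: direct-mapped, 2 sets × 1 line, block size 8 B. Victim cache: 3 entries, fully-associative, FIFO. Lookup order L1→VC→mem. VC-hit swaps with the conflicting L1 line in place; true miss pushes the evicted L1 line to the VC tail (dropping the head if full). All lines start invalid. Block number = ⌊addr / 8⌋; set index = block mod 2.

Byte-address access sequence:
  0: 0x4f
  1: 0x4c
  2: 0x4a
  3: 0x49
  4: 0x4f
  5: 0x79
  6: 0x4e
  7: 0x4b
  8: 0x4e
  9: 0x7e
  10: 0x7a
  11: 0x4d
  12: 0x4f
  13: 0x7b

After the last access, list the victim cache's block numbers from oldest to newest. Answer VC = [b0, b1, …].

VC = [9]

0: 0x4f (blk 9, set 1) → MISS  vc=[]
1: 0x4c (blk 9, set 1) → L1-HIT  vc=[]
2: 0x4a (blk 9, set 1) → L1-HIT  vc=[]
3: 0x49 (blk 9, set 1) → L1-HIT  vc=[]
4: 0x4f (blk 9, set 1) → L1-HIT  vc=[]
5: 0x79 (blk 15, set 1) → MISS  vc=[9]
6: 0x4e (blk 9, set 1) → VC-HIT  vc=[15]
7: 0x4b (blk 9, set 1) → L1-HIT  vc=[15]
8: 0x4e (blk 9, set 1) → L1-HIT  vc=[15]
9: 0x7e (blk 15, set 1) → VC-HIT  vc=[9]
10: 0x7a (blk 15, set 1) → L1-HIT  vc=[9]
11: 0x4d (blk 9, set 1) → VC-HIT  vc=[15]
12: 0x4f (blk 9, set 1) → L1-HIT  vc=[15]
13: 0x7b (blk 15, set 1) → VC-HIT  vc=[9]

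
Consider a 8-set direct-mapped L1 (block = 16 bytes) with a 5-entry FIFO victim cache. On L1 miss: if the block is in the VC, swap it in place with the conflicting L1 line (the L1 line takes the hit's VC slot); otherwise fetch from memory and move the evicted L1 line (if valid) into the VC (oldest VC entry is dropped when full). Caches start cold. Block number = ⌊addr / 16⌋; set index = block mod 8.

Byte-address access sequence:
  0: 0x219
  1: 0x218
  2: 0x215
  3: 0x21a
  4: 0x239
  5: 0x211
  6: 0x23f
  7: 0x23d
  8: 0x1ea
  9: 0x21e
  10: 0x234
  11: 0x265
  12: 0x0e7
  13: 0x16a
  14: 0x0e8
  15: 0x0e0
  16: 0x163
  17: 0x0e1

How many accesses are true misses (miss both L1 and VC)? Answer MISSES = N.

MISSES = 6

0: 0x219 (blk 33, set 1) → MISS  vc=[]
1: 0x218 (blk 33, set 1) → L1-HIT  vc=[]
2: 0x215 (blk 33, set 1) → L1-HIT  vc=[]
3: 0x21a (blk 33, set 1) → L1-HIT  vc=[]
4: 0x239 (blk 35, set 3) → MISS  vc=[]
5: 0x211 (blk 33, set 1) → L1-HIT  vc=[]
6: 0x23f (blk 35, set 3) → L1-HIT  vc=[]
7: 0x23d (blk 35, set 3) → L1-HIT  vc=[]
8: 0x1ea (blk 30, set 6) → MISS  vc=[]
9: 0x21e (blk 33, set 1) → L1-HIT  vc=[]
10: 0x234 (blk 35, set 3) → L1-HIT  vc=[]
11: 0x265 (blk 38, set 6) → MISS  vc=[30]
12: 0xe7 (blk 14, set 6) → MISS  vc=[30, 38]
13: 0x16a (blk 22, set 6) → MISS  vc=[30, 38, 14]
14: 0xe8 (blk 14, set 6) → VC-HIT  vc=[30, 38, 22]
15: 0xe0 (blk 14, set 6) → L1-HIT  vc=[30, 38, 22]
16: 0x163 (blk 22, set 6) → VC-HIT  vc=[30, 38, 14]
17: 0xe1 (blk 14, set 6) → VC-HIT  vc=[30, 38, 22]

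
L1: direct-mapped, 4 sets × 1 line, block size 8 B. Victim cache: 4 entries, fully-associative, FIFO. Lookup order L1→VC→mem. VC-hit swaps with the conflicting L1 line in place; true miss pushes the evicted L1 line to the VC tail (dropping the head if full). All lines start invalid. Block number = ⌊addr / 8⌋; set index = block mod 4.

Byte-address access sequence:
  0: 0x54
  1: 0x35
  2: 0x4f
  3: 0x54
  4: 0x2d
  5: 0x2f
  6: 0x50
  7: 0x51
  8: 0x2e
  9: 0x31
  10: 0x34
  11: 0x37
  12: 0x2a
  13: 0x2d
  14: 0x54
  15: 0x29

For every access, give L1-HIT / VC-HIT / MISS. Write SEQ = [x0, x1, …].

SEQ = [MISS, MISS, MISS, VC-HIT, MISS, L1-HIT, L1-HIT, L1-HIT, L1-HIT, VC-HIT, L1-HIT, L1-HIT, L1-HIT, L1-HIT, VC-HIT, L1-HIT]

0: 0x54 (blk 10, set 2) → MISS  vc=[]
1: 0x35 (blk 6, set 2) → MISS  vc=[10]
2: 0x4f (blk 9, set 1) → MISS  vc=[10]
3: 0x54 (blk 10, set 2) → VC-HIT  vc=[6]
4: 0x2d (blk 5, set 1) → MISS  vc=[6, 9]
5: 0x2f (blk 5, set 1) → L1-HIT  vc=[6, 9]
6: 0x50 (blk 10, set 2) → L1-HIT  vc=[6, 9]
7: 0x51 (blk 10, set 2) → L1-HIT  vc=[6, 9]
8: 0x2e (blk 5, set 1) → L1-HIT  vc=[6, 9]
9: 0x31 (blk 6, set 2) → VC-HIT  vc=[10, 9]
10: 0x34 (blk 6, set 2) → L1-HIT  vc=[10, 9]
11: 0x37 (blk 6, set 2) → L1-HIT  vc=[10, 9]
12: 0x2a (blk 5, set 1) → L1-HIT  vc=[10, 9]
13: 0x2d (blk 5, set 1) → L1-HIT  vc=[10, 9]
14: 0x54 (blk 10, set 2) → VC-HIT  vc=[6, 9]
15: 0x29 (blk 5, set 1) → L1-HIT  vc=[6, 9]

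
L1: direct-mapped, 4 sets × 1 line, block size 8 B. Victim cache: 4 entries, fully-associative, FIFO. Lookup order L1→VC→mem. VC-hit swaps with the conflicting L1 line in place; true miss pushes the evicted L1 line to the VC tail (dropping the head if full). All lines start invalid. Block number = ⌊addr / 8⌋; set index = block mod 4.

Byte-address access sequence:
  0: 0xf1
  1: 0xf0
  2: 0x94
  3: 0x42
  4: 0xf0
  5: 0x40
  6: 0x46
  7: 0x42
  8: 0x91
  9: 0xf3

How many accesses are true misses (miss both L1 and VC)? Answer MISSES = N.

#0 0xf1→b30/s2 MISS; vc=[]
#1 0xf0→b30/s2 L1-HIT; vc=[]
#2 0x94→b18/s2 MISS; vc=[30]
#3 0x42→b8/s0 MISS; vc=[30]
#4 0xf0→b30/s2 VC-HIT; vc=[18]
#5 0x40→b8/s0 L1-HIT; vc=[18]
#6 0x46→b8/s0 L1-HIT; vc=[18]
#7 0x42→b8/s0 L1-HIT; vc=[18]
#8 0x91→b18/s2 VC-HIT; vc=[30]
#9 0xf3→b30/s2 VC-HIT; vc=[18]

MISSES = 3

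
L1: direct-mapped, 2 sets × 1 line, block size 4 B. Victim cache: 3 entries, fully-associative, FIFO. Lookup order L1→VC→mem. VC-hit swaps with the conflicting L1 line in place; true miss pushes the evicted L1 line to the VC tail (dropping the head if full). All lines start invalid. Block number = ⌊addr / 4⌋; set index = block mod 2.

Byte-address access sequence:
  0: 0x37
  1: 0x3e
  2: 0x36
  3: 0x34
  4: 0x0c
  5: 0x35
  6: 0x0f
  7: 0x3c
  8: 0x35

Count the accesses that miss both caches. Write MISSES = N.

#0 0x37→b13/s1 MISS; vc=[]
#1 0x3e→b15/s1 MISS; vc=[13]
#2 0x36→b13/s1 VC-HIT; vc=[15]
#3 0x34→b13/s1 L1-HIT; vc=[15]
#4 0xc→b3/s1 MISS; vc=[15,13]
#5 0x35→b13/s1 VC-HIT; vc=[15,3]
#6 0xf→b3/s1 VC-HIT; vc=[15,13]
#7 0x3c→b15/s1 VC-HIT; vc=[3,13]
#8 0x35→b13/s1 VC-HIT; vc=[3,15]

MISSES = 3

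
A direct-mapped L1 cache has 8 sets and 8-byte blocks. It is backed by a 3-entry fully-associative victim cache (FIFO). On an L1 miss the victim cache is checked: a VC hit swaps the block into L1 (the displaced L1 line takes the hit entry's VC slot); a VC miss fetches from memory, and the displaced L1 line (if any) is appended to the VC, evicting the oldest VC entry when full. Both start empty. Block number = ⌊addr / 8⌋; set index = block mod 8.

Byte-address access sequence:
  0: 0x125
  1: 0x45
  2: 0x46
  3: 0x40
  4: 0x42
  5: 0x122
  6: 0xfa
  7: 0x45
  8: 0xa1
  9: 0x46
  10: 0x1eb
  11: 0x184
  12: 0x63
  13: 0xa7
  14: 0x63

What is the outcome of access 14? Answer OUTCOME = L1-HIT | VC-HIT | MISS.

#0 0x125→b36/s4 MISS; vc=[]
#1 0x45→b8/s0 MISS; vc=[]
#2 0x46→b8/s0 L1-HIT; vc=[]
#3 0x40→b8/s0 L1-HIT; vc=[]
#4 0x42→b8/s0 L1-HIT; vc=[]
#5 0x122→b36/s4 L1-HIT; vc=[]
#6 0xfa→b31/s7 MISS; vc=[]
#7 0x45→b8/s0 L1-HIT; vc=[]
#8 0xa1→b20/s4 MISS; vc=[36]
#9 0x46→b8/s0 L1-HIT; vc=[36]
#10 0x1eb→b61/s5 MISS; vc=[36]
#11 0x184→b48/s0 MISS; vc=[36,8]
#12 0x63→b12/s4 MISS; vc=[36,8,20]
#13 0xa7→b20/s4 VC-HIT; vc=[36,8,12]
#14 0x63→b12/s4 VC-HIT; vc=[36,8,20]

OUTCOME = VC-HIT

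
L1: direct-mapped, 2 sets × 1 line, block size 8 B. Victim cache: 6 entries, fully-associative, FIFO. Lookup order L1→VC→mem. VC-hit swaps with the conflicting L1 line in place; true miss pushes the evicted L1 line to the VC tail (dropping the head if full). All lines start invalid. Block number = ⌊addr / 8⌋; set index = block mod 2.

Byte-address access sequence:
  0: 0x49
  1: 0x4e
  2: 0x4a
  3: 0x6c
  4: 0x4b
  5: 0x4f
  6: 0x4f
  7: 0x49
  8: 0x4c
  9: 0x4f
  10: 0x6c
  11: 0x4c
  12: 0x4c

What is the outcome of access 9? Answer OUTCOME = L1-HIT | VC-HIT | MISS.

OUTCOME = L1-HIT

0: 0x49 (blk 9, set 1) → MISS  vc=[]
1: 0x4e (blk 9, set 1) → L1-HIT  vc=[]
2: 0x4a (blk 9, set 1) → L1-HIT  vc=[]
3: 0x6c (blk 13, set 1) → MISS  vc=[9]
4: 0x4b (blk 9, set 1) → VC-HIT  vc=[13]
5: 0x4f (blk 9, set 1) → L1-HIT  vc=[13]
6: 0x4f (blk 9, set 1) → L1-HIT  vc=[13]
7: 0x49 (blk 9, set 1) → L1-HIT  vc=[13]
8: 0x4c (blk 9, set 1) → L1-HIT  vc=[13]
9: 0x4f (blk 9, set 1) → L1-HIT  vc=[13]
10: 0x6c (blk 13, set 1) → VC-HIT  vc=[9]
11: 0x4c (blk 9, set 1) → VC-HIT  vc=[13]
12: 0x4c (blk 9, set 1) → L1-HIT  vc=[13]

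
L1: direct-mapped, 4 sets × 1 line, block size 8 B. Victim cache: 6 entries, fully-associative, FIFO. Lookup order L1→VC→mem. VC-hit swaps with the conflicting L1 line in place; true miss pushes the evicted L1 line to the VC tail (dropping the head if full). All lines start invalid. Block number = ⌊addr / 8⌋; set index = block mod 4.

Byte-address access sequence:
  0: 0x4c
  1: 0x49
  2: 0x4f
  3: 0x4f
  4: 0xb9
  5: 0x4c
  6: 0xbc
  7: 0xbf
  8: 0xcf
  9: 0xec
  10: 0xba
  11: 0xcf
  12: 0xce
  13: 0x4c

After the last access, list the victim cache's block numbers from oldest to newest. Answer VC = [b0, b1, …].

VC = [25, 29]

#0 0x4c→b9/s1 MISS; vc=[]
#1 0x49→b9/s1 L1-HIT; vc=[]
#2 0x4f→b9/s1 L1-HIT; vc=[]
#3 0x4f→b9/s1 L1-HIT; vc=[]
#4 0xb9→b23/s3 MISS; vc=[]
#5 0x4c→b9/s1 L1-HIT; vc=[]
#6 0xbc→b23/s3 L1-HIT; vc=[]
#7 0xbf→b23/s3 L1-HIT; vc=[]
#8 0xcf→b25/s1 MISS; vc=[9]
#9 0xec→b29/s1 MISS; vc=[9,25]
#10 0xba→b23/s3 L1-HIT; vc=[9,25]
#11 0xcf→b25/s1 VC-HIT; vc=[9,29]
#12 0xce→b25/s1 L1-HIT; vc=[9,29]
#13 0x4c→b9/s1 VC-HIT; vc=[25,29]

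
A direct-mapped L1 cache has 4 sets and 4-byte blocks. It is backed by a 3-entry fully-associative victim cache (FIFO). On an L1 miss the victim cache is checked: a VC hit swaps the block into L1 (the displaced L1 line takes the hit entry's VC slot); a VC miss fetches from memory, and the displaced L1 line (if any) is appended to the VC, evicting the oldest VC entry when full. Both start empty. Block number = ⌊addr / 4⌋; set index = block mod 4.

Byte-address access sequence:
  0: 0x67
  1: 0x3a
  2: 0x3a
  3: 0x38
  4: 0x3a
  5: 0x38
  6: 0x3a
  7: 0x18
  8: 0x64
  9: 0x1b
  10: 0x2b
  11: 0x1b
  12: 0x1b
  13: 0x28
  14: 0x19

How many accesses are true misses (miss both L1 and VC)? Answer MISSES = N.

0: 0x67 (blk 25, set 1) → MISS  vc=[]
1: 0x3a (blk 14, set 2) → MISS  vc=[]
2: 0x3a (blk 14, set 2) → L1-HIT  vc=[]
3: 0x38 (blk 14, set 2) → L1-HIT  vc=[]
4: 0x3a (blk 14, set 2) → L1-HIT  vc=[]
5: 0x38 (blk 14, set 2) → L1-HIT  vc=[]
6: 0x3a (blk 14, set 2) → L1-HIT  vc=[]
7: 0x18 (blk 6, set 2) → MISS  vc=[14]
8: 0x64 (blk 25, set 1) → L1-HIT  vc=[14]
9: 0x1b (blk 6, set 2) → L1-HIT  vc=[14]
10: 0x2b (blk 10, set 2) → MISS  vc=[14, 6]
11: 0x1b (blk 6, set 2) → VC-HIT  vc=[14, 10]
12: 0x1b (blk 6, set 2) → L1-HIT  vc=[14, 10]
13: 0x28 (blk 10, set 2) → VC-HIT  vc=[14, 6]
14: 0x19 (blk 6, set 2) → VC-HIT  vc=[14, 10]

MISSES = 4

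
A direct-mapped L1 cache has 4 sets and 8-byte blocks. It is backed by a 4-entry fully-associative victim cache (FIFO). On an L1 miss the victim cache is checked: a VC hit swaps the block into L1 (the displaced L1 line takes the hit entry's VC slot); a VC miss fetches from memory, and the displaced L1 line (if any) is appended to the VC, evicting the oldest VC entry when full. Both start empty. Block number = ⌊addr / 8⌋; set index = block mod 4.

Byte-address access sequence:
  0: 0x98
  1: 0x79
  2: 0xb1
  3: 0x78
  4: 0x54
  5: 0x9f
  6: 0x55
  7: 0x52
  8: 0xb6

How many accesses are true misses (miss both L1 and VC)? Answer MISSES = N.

#0 0x98→b19/s3 MISS; vc=[]
#1 0x79→b15/s3 MISS; vc=[19]
#2 0xb1→b22/s2 MISS; vc=[19]
#3 0x78→b15/s3 L1-HIT; vc=[19]
#4 0x54→b10/s2 MISS; vc=[19,22]
#5 0x9f→b19/s3 VC-HIT; vc=[15,22]
#6 0x55→b10/s2 L1-HIT; vc=[15,22]
#7 0x52→b10/s2 L1-HIT; vc=[15,22]
#8 0xb6→b22/s2 VC-HIT; vc=[15,10]

MISSES = 4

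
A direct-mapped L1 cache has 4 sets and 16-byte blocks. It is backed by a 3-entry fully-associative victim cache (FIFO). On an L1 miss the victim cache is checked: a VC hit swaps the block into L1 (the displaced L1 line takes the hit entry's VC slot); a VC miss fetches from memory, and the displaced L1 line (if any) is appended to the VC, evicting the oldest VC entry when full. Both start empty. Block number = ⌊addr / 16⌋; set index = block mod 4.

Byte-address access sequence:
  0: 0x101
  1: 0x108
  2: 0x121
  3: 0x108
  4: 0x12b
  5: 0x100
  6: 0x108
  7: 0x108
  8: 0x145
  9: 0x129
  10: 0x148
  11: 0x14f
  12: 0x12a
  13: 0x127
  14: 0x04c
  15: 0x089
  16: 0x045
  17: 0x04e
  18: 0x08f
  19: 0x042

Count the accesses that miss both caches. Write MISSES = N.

MISSES = 5

  [0] addr=0x101 blk=16 s=0: MISS | VC []
  [1] addr=0x108 blk=16 s=0: L1-HIT | VC []
  [2] addr=0x121 blk=18 s=2: MISS | VC []
  [3] addr=0x108 blk=16 s=0: L1-HIT | VC []
  [4] addr=0x12b blk=18 s=2: L1-HIT | VC []
  [5] addr=0x100 blk=16 s=0: L1-HIT | VC []
  [6] addr=0x108 blk=16 s=0: L1-HIT | VC []
  [7] addr=0x108 blk=16 s=0: L1-HIT | VC []
  [8] addr=0x145 blk=20 s=0: MISS | VC [16]
  [9] addr=0x129 blk=18 s=2: L1-HIT | VC [16]
  [10] addr=0x148 blk=20 s=0: L1-HIT | VC [16]
  [11] addr=0x14f blk=20 s=0: L1-HIT | VC [16]
  [12] addr=0x12a blk=18 s=2: L1-HIT | VC [16]
  [13] addr=0x127 blk=18 s=2: L1-HIT | VC [16]
  [14] addr=0x4c blk=4 s=0: MISS | VC [16, 20]
  [15] addr=0x89 blk=8 s=0: MISS | VC [16, 20, 4]
  [16] addr=0x45 blk=4 s=0: VC-HIT | VC [16, 20, 8]
  [17] addr=0x4e blk=4 s=0: L1-HIT | VC [16, 20, 8]
  [18] addr=0x8f blk=8 s=0: VC-HIT | VC [16, 20, 4]
  [19] addr=0x42 blk=4 s=0: VC-HIT | VC [16, 20, 8]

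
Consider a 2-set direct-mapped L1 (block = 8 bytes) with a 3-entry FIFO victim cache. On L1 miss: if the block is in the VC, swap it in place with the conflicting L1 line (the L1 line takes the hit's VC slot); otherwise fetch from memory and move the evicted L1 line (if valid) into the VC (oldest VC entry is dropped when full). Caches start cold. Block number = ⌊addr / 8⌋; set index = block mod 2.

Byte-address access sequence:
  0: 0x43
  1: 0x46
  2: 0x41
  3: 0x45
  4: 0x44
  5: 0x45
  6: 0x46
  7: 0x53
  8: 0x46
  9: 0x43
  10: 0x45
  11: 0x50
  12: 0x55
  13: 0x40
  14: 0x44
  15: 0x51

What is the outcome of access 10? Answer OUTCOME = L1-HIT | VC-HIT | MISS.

OUTCOME = L1-HIT

  [0] addr=0x43 blk=8 s=0: MISS | VC []
  [1] addr=0x46 blk=8 s=0: L1-HIT | VC []
  [2] addr=0x41 blk=8 s=0: L1-HIT | VC []
  [3] addr=0x45 blk=8 s=0: L1-HIT | VC []
  [4] addr=0x44 blk=8 s=0: L1-HIT | VC []
  [5] addr=0x45 blk=8 s=0: L1-HIT | VC []
  [6] addr=0x46 blk=8 s=0: L1-HIT | VC []
  [7] addr=0x53 blk=10 s=0: MISS | VC [8]
  [8] addr=0x46 blk=8 s=0: VC-HIT | VC [10]
  [9] addr=0x43 blk=8 s=0: L1-HIT | VC [10]
  [10] addr=0x45 blk=8 s=0: L1-HIT | VC [10]
  [11] addr=0x50 blk=10 s=0: VC-HIT | VC [8]
  [12] addr=0x55 blk=10 s=0: L1-HIT | VC [8]
  [13] addr=0x40 blk=8 s=0: VC-HIT | VC [10]
  [14] addr=0x44 blk=8 s=0: L1-HIT | VC [10]
  [15] addr=0x51 blk=10 s=0: VC-HIT | VC [8]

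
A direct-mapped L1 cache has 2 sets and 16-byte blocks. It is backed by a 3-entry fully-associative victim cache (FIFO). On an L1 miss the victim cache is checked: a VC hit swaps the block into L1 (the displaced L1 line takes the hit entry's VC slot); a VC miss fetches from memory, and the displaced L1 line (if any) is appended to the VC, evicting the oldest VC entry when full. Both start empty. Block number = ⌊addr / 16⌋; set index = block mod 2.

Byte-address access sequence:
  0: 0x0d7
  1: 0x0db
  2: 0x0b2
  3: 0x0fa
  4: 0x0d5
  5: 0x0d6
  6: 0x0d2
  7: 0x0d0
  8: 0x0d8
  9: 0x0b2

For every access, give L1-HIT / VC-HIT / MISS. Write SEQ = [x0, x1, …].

SEQ = [MISS, L1-HIT, MISS, MISS, VC-HIT, L1-HIT, L1-HIT, L1-HIT, L1-HIT, VC-HIT]

#0 0xd7→b13/s1 MISS; vc=[]
#1 0xdb→b13/s1 L1-HIT; vc=[]
#2 0xb2→b11/s1 MISS; vc=[13]
#3 0xfa→b15/s1 MISS; vc=[13,11]
#4 0xd5→b13/s1 VC-HIT; vc=[15,11]
#5 0xd6→b13/s1 L1-HIT; vc=[15,11]
#6 0xd2→b13/s1 L1-HIT; vc=[15,11]
#7 0xd0→b13/s1 L1-HIT; vc=[15,11]
#8 0xd8→b13/s1 L1-HIT; vc=[15,11]
#9 0xb2→b11/s1 VC-HIT; vc=[15,13]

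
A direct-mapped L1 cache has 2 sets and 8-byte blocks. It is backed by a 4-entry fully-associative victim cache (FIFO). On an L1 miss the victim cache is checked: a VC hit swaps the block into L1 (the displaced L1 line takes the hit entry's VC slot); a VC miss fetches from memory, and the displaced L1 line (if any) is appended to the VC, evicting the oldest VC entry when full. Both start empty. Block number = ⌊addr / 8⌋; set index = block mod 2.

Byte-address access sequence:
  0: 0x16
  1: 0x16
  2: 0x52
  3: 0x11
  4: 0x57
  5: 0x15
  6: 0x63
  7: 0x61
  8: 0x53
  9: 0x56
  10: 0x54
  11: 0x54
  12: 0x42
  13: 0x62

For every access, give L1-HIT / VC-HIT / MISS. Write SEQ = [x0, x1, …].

0: 0x16 (blk 2, set 0) → MISS  vc=[]
1: 0x16 (blk 2, set 0) → L1-HIT  vc=[]
2: 0x52 (blk 10, set 0) → MISS  vc=[2]
3: 0x11 (blk 2, set 0) → VC-HIT  vc=[10]
4: 0x57 (blk 10, set 0) → VC-HIT  vc=[2]
5: 0x15 (blk 2, set 0) → VC-HIT  vc=[10]
6: 0x63 (blk 12, set 0) → MISS  vc=[10, 2]
7: 0x61 (blk 12, set 0) → L1-HIT  vc=[10, 2]
8: 0x53 (blk 10, set 0) → VC-HIT  vc=[12, 2]
9: 0x56 (blk 10, set 0) → L1-HIT  vc=[12, 2]
10: 0x54 (blk 10, set 0) → L1-HIT  vc=[12, 2]
11: 0x54 (blk 10, set 0) → L1-HIT  vc=[12, 2]
12: 0x42 (blk 8, set 0) → MISS  vc=[12, 2, 10]
13: 0x62 (blk 12, set 0) → VC-HIT  vc=[8, 2, 10]

SEQ = [MISS, L1-HIT, MISS, VC-HIT, VC-HIT, VC-HIT, MISS, L1-HIT, VC-HIT, L1-HIT, L1-HIT, L1-HIT, MISS, VC-HIT]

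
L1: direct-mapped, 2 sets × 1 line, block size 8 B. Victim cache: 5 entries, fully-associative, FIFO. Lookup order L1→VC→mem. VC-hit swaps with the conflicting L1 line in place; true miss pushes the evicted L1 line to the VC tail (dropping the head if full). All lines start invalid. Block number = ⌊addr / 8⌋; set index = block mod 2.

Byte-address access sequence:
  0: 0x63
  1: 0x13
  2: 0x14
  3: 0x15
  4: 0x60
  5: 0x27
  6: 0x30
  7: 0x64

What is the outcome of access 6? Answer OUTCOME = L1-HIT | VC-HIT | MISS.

OUTCOME = MISS

#0 0x63→b12/s0 MISS; vc=[]
#1 0x13→b2/s0 MISS; vc=[12]
#2 0x14→b2/s0 L1-HIT; vc=[12]
#3 0x15→b2/s0 L1-HIT; vc=[12]
#4 0x60→b12/s0 VC-HIT; vc=[2]
#5 0x27→b4/s0 MISS; vc=[2,12]
#6 0x30→b6/s0 MISS; vc=[2,12,4]
#7 0x64→b12/s0 VC-HIT; vc=[2,6,4]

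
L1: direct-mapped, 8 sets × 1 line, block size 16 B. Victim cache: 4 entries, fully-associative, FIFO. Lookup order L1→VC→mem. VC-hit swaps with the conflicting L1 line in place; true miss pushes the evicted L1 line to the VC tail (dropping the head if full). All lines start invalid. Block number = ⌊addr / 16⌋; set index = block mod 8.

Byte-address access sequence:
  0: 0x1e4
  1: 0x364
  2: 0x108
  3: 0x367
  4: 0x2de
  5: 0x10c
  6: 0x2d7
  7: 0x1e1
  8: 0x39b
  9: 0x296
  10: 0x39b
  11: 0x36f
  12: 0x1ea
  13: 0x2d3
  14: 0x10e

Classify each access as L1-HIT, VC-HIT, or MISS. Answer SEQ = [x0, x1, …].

#0 0x1e4→b30/s6 MISS; vc=[]
#1 0x364→b54/s6 MISS; vc=[30]
#2 0x108→b16/s0 MISS; vc=[30]
#3 0x367→b54/s6 L1-HIT; vc=[30]
#4 0x2de→b45/s5 MISS; vc=[30]
#5 0x10c→b16/s0 L1-HIT; vc=[30]
#6 0x2d7→b45/s5 L1-HIT; vc=[30]
#7 0x1e1→b30/s6 VC-HIT; vc=[54]
#8 0x39b→b57/s1 MISS; vc=[54]
#9 0x296→b41/s1 MISS; vc=[54,57]
#10 0x39b→b57/s1 VC-HIT; vc=[54,41]
#11 0x36f→b54/s6 VC-HIT; vc=[30,41]
#12 0x1ea→b30/s6 VC-HIT; vc=[54,41]
#13 0x2d3→b45/s5 L1-HIT; vc=[54,41]
#14 0x10e→b16/s0 L1-HIT; vc=[54,41]

SEQ = [MISS, MISS, MISS, L1-HIT, MISS, L1-HIT, L1-HIT, VC-HIT, MISS, MISS, VC-HIT, VC-HIT, VC-HIT, L1-HIT, L1-HIT]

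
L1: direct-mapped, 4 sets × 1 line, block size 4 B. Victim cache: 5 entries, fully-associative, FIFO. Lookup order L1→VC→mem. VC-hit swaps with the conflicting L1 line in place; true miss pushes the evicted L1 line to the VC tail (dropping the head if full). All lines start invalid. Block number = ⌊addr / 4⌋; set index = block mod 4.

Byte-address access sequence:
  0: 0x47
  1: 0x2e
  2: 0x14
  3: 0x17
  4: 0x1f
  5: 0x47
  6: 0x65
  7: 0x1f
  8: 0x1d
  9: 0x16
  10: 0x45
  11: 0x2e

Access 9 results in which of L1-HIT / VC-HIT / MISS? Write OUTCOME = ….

OUTCOME = VC-HIT

0: 0x47 (blk 17, set 1) → MISS  vc=[]
1: 0x2e (blk 11, set 3) → MISS  vc=[]
2: 0x14 (blk 5, set 1) → MISS  vc=[17]
3: 0x17 (blk 5, set 1) → L1-HIT  vc=[17]
4: 0x1f (blk 7, set 3) → MISS  vc=[17, 11]
5: 0x47 (blk 17, set 1) → VC-HIT  vc=[5, 11]
6: 0x65 (blk 25, set 1) → MISS  vc=[5, 11, 17]
7: 0x1f (blk 7, set 3) → L1-HIT  vc=[5, 11, 17]
8: 0x1d (blk 7, set 3) → L1-HIT  vc=[5, 11, 17]
9: 0x16 (blk 5, set 1) → VC-HIT  vc=[25, 11, 17]
10: 0x45 (blk 17, set 1) → VC-HIT  vc=[25, 11, 5]
11: 0x2e (blk 11, set 3) → VC-HIT  vc=[25, 7, 5]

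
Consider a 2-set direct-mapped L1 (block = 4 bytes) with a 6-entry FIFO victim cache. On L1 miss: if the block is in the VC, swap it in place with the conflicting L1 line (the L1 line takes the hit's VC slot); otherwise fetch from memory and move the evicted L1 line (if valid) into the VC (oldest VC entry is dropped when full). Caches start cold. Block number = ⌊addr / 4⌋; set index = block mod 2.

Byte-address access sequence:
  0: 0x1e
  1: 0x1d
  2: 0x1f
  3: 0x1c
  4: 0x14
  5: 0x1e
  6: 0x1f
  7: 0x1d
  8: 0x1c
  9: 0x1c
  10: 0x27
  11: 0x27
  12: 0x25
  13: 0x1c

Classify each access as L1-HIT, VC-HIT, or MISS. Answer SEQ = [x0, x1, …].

0: 0x1e (blk 7, set 1) → MISS  vc=[]
1: 0x1d (blk 7, set 1) → L1-HIT  vc=[]
2: 0x1f (blk 7, set 1) → L1-HIT  vc=[]
3: 0x1c (blk 7, set 1) → L1-HIT  vc=[]
4: 0x14 (blk 5, set 1) → MISS  vc=[7]
5: 0x1e (blk 7, set 1) → VC-HIT  vc=[5]
6: 0x1f (blk 7, set 1) → L1-HIT  vc=[5]
7: 0x1d (blk 7, set 1) → L1-HIT  vc=[5]
8: 0x1c (blk 7, set 1) → L1-HIT  vc=[5]
9: 0x1c (blk 7, set 1) → L1-HIT  vc=[5]
10: 0x27 (blk 9, set 1) → MISS  vc=[5, 7]
11: 0x27 (blk 9, set 1) → L1-HIT  vc=[5, 7]
12: 0x25 (blk 9, set 1) → L1-HIT  vc=[5, 7]
13: 0x1c (blk 7, set 1) → VC-HIT  vc=[5, 9]

SEQ = [MISS, L1-HIT, L1-HIT, L1-HIT, MISS, VC-HIT, L1-HIT, L1-HIT, L1-HIT, L1-HIT, MISS, L1-HIT, L1-HIT, VC-HIT]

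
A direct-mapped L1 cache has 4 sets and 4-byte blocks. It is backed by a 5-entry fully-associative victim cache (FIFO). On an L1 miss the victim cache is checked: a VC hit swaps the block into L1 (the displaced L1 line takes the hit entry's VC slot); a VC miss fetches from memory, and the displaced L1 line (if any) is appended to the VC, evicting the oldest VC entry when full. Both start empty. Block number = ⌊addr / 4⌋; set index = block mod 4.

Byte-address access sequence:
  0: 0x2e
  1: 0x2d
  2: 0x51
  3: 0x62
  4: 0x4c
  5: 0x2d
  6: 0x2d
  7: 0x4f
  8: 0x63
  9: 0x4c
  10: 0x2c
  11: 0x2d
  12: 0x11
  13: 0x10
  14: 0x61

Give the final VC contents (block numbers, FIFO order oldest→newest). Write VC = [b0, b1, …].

VC = [20, 19, 4]

0: 0x2e (blk 11, set 3) → MISS  vc=[]
1: 0x2d (blk 11, set 3) → L1-HIT  vc=[]
2: 0x51 (blk 20, set 0) → MISS  vc=[]
3: 0x62 (blk 24, set 0) → MISS  vc=[20]
4: 0x4c (blk 19, set 3) → MISS  vc=[20, 11]
5: 0x2d (blk 11, set 3) → VC-HIT  vc=[20, 19]
6: 0x2d (blk 11, set 3) → L1-HIT  vc=[20, 19]
7: 0x4f (blk 19, set 3) → VC-HIT  vc=[20, 11]
8: 0x63 (blk 24, set 0) → L1-HIT  vc=[20, 11]
9: 0x4c (blk 19, set 3) → L1-HIT  vc=[20, 11]
10: 0x2c (blk 11, set 3) → VC-HIT  vc=[20, 19]
11: 0x2d (blk 11, set 3) → L1-HIT  vc=[20, 19]
12: 0x11 (blk 4, set 0) → MISS  vc=[20, 19, 24]
13: 0x10 (blk 4, set 0) → L1-HIT  vc=[20, 19, 24]
14: 0x61 (blk 24, set 0) → VC-HIT  vc=[20, 19, 4]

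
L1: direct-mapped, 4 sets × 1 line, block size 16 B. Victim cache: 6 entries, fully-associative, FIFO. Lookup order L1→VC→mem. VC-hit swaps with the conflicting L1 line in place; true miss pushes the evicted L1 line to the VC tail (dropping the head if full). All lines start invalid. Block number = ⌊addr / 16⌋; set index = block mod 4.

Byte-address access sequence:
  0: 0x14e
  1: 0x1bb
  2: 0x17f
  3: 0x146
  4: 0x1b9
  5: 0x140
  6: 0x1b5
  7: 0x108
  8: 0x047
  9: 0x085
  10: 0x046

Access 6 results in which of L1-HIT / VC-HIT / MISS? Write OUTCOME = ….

  [0] addr=0x14e blk=20 s=0: MISS | VC []
  [1] addr=0x1bb blk=27 s=3: MISS | VC []
  [2] addr=0x17f blk=23 s=3: MISS | VC [27]
  [3] addr=0x146 blk=20 s=0: L1-HIT | VC [27]
  [4] addr=0x1b9 blk=27 s=3: VC-HIT | VC [23]
  [5] addr=0x140 blk=20 s=0: L1-HIT | VC [23]
  [6] addr=0x1b5 blk=27 s=3: L1-HIT | VC [23]
  [7] addr=0x108 blk=16 s=0: MISS | VC [23, 20]
  [8] addr=0x47 blk=4 s=0: MISS | VC [23, 20, 16]
  [9] addr=0x85 blk=8 s=0: MISS | VC [23, 20, 16, 4]
  [10] addr=0x46 blk=4 s=0: VC-HIT | VC [23, 20, 16, 8]

OUTCOME = L1-HIT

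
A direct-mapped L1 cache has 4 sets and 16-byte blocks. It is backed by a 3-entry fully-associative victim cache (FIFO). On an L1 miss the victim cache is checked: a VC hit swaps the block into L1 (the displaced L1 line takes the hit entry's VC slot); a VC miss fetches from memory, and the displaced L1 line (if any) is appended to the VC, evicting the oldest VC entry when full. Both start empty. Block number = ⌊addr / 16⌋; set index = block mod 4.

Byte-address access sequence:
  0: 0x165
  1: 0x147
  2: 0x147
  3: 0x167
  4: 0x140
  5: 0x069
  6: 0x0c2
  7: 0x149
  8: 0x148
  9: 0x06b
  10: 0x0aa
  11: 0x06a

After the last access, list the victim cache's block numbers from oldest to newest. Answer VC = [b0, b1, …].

#0 0x165→b22/s2 MISS; vc=[]
#1 0x147→b20/s0 MISS; vc=[]
#2 0x147→b20/s0 L1-HIT; vc=[]
#3 0x167→b22/s2 L1-HIT; vc=[]
#4 0x140→b20/s0 L1-HIT; vc=[]
#5 0x69→b6/s2 MISS; vc=[22]
#6 0xc2→b12/s0 MISS; vc=[22,20]
#7 0x149→b20/s0 VC-HIT; vc=[22,12]
#8 0x148→b20/s0 L1-HIT; vc=[22,12]
#9 0x6b→b6/s2 L1-HIT; vc=[22,12]
#10 0xaa→b10/s2 MISS; vc=[22,12,6]
#11 0x6a→b6/s2 VC-HIT; vc=[22,12,10]

VC = [22, 12, 10]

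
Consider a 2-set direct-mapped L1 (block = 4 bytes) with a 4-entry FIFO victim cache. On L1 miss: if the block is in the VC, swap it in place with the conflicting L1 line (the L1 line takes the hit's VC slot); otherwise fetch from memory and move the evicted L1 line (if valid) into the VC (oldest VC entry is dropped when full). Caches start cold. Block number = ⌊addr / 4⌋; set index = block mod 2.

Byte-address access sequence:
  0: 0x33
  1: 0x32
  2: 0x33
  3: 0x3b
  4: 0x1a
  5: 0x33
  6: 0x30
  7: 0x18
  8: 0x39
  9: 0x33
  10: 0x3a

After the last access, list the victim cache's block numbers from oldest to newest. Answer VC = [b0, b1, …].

  [0] addr=0x33 blk=12 s=0: MISS | VC []
  [1] addr=0x32 blk=12 s=0: L1-HIT | VC []
  [2] addr=0x33 blk=12 s=0: L1-HIT | VC []
  [3] addr=0x3b blk=14 s=0: MISS | VC [12]
  [4] addr=0x1a blk=6 s=0: MISS | VC [12, 14]
  [5] addr=0x33 blk=12 s=0: VC-HIT | VC [6, 14]
  [6] addr=0x30 blk=12 s=0: L1-HIT | VC [6, 14]
  [7] addr=0x18 blk=6 s=0: VC-HIT | VC [12, 14]
  [8] addr=0x39 blk=14 s=0: VC-HIT | VC [12, 6]
  [9] addr=0x33 blk=12 s=0: VC-HIT | VC [14, 6]
  [10] addr=0x3a blk=14 s=0: VC-HIT | VC [12, 6]

VC = [12, 6]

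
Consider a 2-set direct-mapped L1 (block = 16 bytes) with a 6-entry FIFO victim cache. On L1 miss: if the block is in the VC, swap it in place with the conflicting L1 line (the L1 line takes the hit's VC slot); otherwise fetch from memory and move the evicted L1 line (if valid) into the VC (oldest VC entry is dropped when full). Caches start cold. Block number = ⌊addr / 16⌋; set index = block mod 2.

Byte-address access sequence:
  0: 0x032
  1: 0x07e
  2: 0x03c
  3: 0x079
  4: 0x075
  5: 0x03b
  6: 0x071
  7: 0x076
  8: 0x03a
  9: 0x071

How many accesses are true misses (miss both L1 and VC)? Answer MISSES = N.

MISSES = 2

  [0] addr=0x32 blk=3 s=1: MISS | VC []
  [1] addr=0x7e blk=7 s=1: MISS | VC [3]
  [2] addr=0x3c blk=3 s=1: VC-HIT | VC [7]
  [3] addr=0x79 blk=7 s=1: VC-HIT | VC [3]
  [4] addr=0x75 blk=7 s=1: L1-HIT | VC [3]
  [5] addr=0x3b blk=3 s=1: VC-HIT | VC [7]
  [6] addr=0x71 blk=7 s=1: VC-HIT | VC [3]
  [7] addr=0x76 blk=7 s=1: L1-HIT | VC [3]
  [8] addr=0x3a blk=3 s=1: VC-HIT | VC [7]
  [9] addr=0x71 blk=7 s=1: VC-HIT | VC [3]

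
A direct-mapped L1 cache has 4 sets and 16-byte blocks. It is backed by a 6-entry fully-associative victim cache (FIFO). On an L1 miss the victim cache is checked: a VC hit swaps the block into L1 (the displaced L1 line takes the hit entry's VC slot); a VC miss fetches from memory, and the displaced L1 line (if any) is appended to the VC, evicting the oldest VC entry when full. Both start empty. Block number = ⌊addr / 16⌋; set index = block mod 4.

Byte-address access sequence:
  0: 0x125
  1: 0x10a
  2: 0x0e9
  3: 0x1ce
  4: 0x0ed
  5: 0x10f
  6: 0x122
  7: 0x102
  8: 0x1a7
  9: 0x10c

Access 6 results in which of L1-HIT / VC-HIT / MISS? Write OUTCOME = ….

0: 0x125 (blk 18, set 2) → MISS  vc=[]
1: 0x10a (blk 16, set 0) → MISS  vc=[]
2: 0xe9 (blk 14, set 2) → MISS  vc=[18]
3: 0x1ce (blk 28, set 0) → MISS  vc=[18, 16]
4: 0xed (blk 14, set 2) → L1-HIT  vc=[18, 16]
5: 0x10f (blk 16, set 0) → VC-HIT  vc=[18, 28]
6: 0x122 (blk 18, set 2) → VC-HIT  vc=[14, 28]
7: 0x102 (blk 16, set 0) → L1-HIT  vc=[14, 28]
8: 0x1a7 (blk 26, set 2) → MISS  vc=[14, 28, 18]
9: 0x10c (blk 16, set 0) → L1-HIT  vc=[14, 28, 18]

OUTCOME = VC-HIT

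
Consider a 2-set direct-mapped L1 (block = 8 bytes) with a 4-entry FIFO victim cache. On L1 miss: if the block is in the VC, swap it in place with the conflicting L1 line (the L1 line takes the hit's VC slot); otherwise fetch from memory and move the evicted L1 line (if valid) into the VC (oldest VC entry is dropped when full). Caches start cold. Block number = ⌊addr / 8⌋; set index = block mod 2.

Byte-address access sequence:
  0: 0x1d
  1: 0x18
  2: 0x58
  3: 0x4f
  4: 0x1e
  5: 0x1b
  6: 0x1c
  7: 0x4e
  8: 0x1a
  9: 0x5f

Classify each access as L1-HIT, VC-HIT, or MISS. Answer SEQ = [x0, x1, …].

SEQ = [MISS, L1-HIT, MISS, MISS, VC-HIT, L1-HIT, L1-HIT, VC-HIT, VC-HIT, VC-HIT]

#0 0x1d→b3/s1 MISS; vc=[]
#1 0x18→b3/s1 L1-HIT; vc=[]
#2 0x58→b11/s1 MISS; vc=[3]
#3 0x4f→b9/s1 MISS; vc=[3,11]
#4 0x1e→b3/s1 VC-HIT; vc=[9,11]
#5 0x1b→b3/s1 L1-HIT; vc=[9,11]
#6 0x1c→b3/s1 L1-HIT; vc=[9,11]
#7 0x4e→b9/s1 VC-HIT; vc=[3,11]
#8 0x1a→b3/s1 VC-HIT; vc=[9,11]
#9 0x5f→b11/s1 VC-HIT; vc=[9,3]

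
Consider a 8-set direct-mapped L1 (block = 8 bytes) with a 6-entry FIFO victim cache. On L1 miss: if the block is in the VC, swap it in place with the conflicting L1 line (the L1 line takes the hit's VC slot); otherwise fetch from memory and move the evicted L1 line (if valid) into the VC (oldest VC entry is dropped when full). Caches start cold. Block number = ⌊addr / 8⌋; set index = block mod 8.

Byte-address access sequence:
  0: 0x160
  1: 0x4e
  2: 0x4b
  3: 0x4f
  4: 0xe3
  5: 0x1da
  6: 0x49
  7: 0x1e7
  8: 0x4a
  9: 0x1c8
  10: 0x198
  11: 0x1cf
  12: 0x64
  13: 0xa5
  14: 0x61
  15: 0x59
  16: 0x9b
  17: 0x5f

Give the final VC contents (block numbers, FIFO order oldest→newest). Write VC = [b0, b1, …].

  [0] addr=0x160 blk=44 s=4: MISS | VC []
  [1] addr=0x4e blk=9 s=1: MISS | VC []
  [2] addr=0x4b blk=9 s=1: L1-HIT | VC []
  [3] addr=0x4f blk=9 s=1: L1-HIT | VC []
  [4] addr=0xe3 blk=28 s=4: MISS | VC [44]
  [5] addr=0x1da blk=59 s=3: MISS | VC [44]
  [6] addr=0x49 blk=9 s=1: L1-HIT | VC [44]
  [7] addr=0x1e7 blk=60 s=4: MISS | VC [44, 28]
  [8] addr=0x4a blk=9 s=1: L1-HIT | VC [44, 28]
  [9] addr=0x1c8 blk=57 s=1: MISS | VC [44, 28, 9]
  [10] addr=0x198 blk=51 s=3: MISS | VC [44, 28, 9, 59]
  [11] addr=0x1cf blk=57 s=1: L1-HIT | VC [44, 28, 9, 59]
  [12] addr=0x64 blk=12 s=4: MISS | VC [44, 28, 9, 59, 60]
  [13] addr=0xa5 blk=20 s=4: MISS | VC [44, 28, 9, 59, 60, 12]
  [14] addr=0x61 blk=12 s=4: VC-HIT | VC [44, 28, 9, 59, 60, 20]
  [15] addr=0x59 blk=11 s=3: MISS | VC [28, 9, 59, 60, 20, 51]
  [16] addr=0x9b blk=19 s=3: MISS | VC [9, 59, 60, 20, 51, 11]
  [17] addr=0x5f blk=11 s=3: VC-HIT | VC [9, 59, 60, 20, 51, 19]

VC = [9, 59, 60, 20, 51, 19]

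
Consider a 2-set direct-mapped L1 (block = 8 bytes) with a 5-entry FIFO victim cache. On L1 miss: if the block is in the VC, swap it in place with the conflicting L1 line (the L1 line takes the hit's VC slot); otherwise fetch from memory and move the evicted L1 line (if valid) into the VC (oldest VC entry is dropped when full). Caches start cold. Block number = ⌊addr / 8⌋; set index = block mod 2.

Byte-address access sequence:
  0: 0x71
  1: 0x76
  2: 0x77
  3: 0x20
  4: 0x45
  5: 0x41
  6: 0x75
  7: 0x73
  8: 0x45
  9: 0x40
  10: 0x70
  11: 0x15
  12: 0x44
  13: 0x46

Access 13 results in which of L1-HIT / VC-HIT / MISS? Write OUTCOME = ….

  [0] addr=0x71 blk=14 s=0: MISS | VC []
  [1] addr=0x76 blk=14 s=0: L1-HIT | VC []
  [2] addr=0x77 blk=14 s=0: L1-HIT | VC []
  [3] addr=0x20 blk=4 s=0: MISS | VC [14]
  [4] addr=0x45 blk=8 s=0: MISS | VC [14, 4]
  [5] addr=0x41 blk=8 s=0: L1-HIT | VC [14, 4]
  [6] addr=0x75 blk=14 s=0: VC-HIT | VC [8, 4]
  [7] addr=0x73 blk=14 s=0: L1-HIT | VC [8, 4]
  [8] addr=0x45 blk=8 s=0: VC-HIT | VC [14, 4]
  [9] addr=0x40 blk=8 s=0: L1-HIT | VC [14, 4]
  [10] addr=0x70 blk=14 s=0: VC-HIT | VC [8, 4]
  [11] addr=0x15 blk=2 s=0: MISS | VC [8, 4, 14]
  [12] addr=0x44 blk=8 s=0: VC-HIT | VC [2, 4, 14]
  [13] addr=0x46 blk=8 s=0: L1-HIT | VC [2, 4, 14]

OUTCOME = L1-HIT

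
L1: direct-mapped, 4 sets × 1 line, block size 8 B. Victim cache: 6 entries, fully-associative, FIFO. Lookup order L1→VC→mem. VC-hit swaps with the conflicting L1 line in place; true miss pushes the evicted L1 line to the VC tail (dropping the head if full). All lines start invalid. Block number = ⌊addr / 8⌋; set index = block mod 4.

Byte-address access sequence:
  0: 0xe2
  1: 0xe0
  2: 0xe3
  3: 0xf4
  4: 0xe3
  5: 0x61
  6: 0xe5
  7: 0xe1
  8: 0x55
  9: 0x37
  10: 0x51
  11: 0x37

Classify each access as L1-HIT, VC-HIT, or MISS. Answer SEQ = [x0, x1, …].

SEQ = [MISS, L1-HIT, L1-HIT, MISS, L1-HIT, MISS, VC-HIT, L1-HIT, MISS, MISS, VC-HIT, VC-HIT]

  [0] addr=0xe2 blk=28 s=0: MISS | VC []
  [1] addr=0xe0 blk=28 s=0: L1-HIT | VC []
  [2] addr=0xe3 blk=28 s=0: L1-HIT | VC []
  [3] addr=0xf4 blk=30 s=2: MISS | VC []
  [4] addr=0xe3 blk=28 s=0: L1-HIT | VC []
  [5] addr=0x61 blk=12 s=0: MISS | VC [28]
  [6] addr=0xe5 blk=28 s=0: VC-HIT | VC [12]
  [7] addr=0xe1 blk=28 s=0: L1-HIT | VC [12]
  [8] addr=0x55 blk=10 s=2: MISS | VC [12, 30]
  [9] addr=0x37 blk=6 s=2: MISS | VC [12, 30, 10]
  [10] addr=0x51 blk=10 s=2: VC-HIT | VC [12, 30, 6]
  [11] addr=0x37 blk=6 s=2: VC-HIT | VC [12, 30, 10]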